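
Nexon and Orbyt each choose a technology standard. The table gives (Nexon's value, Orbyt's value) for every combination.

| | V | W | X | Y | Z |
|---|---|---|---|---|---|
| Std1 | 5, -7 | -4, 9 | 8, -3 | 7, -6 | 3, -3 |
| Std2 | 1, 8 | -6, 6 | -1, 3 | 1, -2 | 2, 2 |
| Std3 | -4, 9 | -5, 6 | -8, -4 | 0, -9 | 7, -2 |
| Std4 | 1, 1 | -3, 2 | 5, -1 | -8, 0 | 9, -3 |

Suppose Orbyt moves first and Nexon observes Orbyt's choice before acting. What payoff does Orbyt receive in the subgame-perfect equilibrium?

Nexon best-responds to each possible Orbyt move:
- V: Nexon compares 5, 1, -4, 1 and picks Std1; Orbyt would get -7.
- W: Nexon compares -4, -6, -5, -3 and picks Std4; Orbyt would get 2.
- X: Nexon compares 8, -1, -8, 5 and picks Std1; Orbyt would get -3.
- Y: Nexon compares 7, 1, 0, -8 and picks Std1; Orbyt would get -6.
- Z: Nexon compares 3, 2, 7, 9 and picks Std4; Orbyt would get -3.
Maximizing over -7, 2, -3, -6, -3, Orbyt chooses W. Subgame-perfect outcome: (Std4, W) with payoffs (-3, 2).

2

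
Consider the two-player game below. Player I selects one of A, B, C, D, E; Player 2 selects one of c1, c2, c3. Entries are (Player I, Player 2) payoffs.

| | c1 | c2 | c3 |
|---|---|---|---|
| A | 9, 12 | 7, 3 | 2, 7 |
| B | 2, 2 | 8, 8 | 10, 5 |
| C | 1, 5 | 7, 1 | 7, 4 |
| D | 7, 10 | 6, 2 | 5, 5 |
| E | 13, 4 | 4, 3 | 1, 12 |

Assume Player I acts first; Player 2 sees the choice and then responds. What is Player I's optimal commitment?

Solve by backward induction (Player I leads).
- A → Player 2 plays c1 (best of 12, 3, 7); Player I gets 9.
- B → Player 2 plays c2 (best of 2, 8, 5); Player I gets 8.
- C → Player 2 plays c1 (best of 5, 1, 4); Player I gets 1.
- D → Player 2 plays c1 (best of 10, 2, 5); Player I gets 7.
- E → Player 2 plays c3 (best of 4, 3, 12); Player I gets 1.
Player I's induced payoffs are 9, 8, 1, 7, 1, so Player I commits to A. Subgame-perfect outcome: (A, c1) with payoffs (9, 12).

A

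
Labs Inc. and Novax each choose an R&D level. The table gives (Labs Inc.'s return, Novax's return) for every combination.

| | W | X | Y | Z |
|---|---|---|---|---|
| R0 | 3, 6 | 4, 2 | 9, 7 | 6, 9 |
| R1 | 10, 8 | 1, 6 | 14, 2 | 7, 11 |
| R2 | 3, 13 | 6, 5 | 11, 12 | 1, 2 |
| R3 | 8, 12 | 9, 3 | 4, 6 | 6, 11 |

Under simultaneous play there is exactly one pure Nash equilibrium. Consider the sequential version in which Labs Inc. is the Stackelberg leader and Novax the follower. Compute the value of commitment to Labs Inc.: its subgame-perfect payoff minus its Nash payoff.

Work backward from Novax's decision.
- R0: Novax compares 6, 2, 7, 9 and picks Z; Labs Inc. would get 6.
- R1: Novax compares 8, 6, 2, 11 and picks Z; Labs Inc. would get 7.
- R2: Novax compares 13, 5, 12, 2 and picks W; Labs Inc. would get 3.
- R3: Novax compares 12, 3, 6, 11 and picks W; Labs Inc. would get 8.
Labs Inc.'s induced payoffs are 6, 7, 3, 8, so Labs Inc. commits to R3. Subgame-perfect outcome: (R3, W) with payoffs (8, 12).
Now find the simultaneous Nash equilibrium.
Labs Inc.'s best replies: W→R1; X→R3; Y→R1; Z→R1.
Novax's best replies: R0→Z; R1→Z; R2→W; R3→W.
Only (R1, Z) has each player best-responding; Nash payoffs (7, 11).
Labs Inc.'s commitment gain: 8 − 7 = 1.

1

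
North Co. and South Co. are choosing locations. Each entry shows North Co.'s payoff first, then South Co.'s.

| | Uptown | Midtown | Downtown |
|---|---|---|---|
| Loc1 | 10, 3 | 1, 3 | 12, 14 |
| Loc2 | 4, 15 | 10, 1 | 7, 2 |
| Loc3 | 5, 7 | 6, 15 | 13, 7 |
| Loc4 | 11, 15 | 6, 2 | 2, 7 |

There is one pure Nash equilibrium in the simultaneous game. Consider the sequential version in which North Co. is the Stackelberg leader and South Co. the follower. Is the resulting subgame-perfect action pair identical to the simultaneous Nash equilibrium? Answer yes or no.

no

Work backward from South Co.'s decision.
- Loc1: BR = Downtown, leader payoff 12.
- Loc2: BR = Uptown, leader payoff 4.
- Loc3: BR = Midtown, leader payoff 6.
- Loc4: BR = Uptown, leader payoff 11.
Maximizing over 12, 4, 6, 11, North Co. chooses Loc1. Subgame-perfect outcome: (Loc1, Downtown) with payoffs (12, 14).
For the simultaneous game, intersect best replies.
North Co.'s best replies: Uptown→Loc4; Midtown→Loc2; Downtown→Loc3.
South Co.'s best replies: Loc1→Downtown; Loc2→Uptown; Loc3→Midtown; Loc4→Uptown.
Only (Loc4, Uptown) has each player best-responding; Nash payoffs (11, 15).
Sequential outcome (Loc1, Downtown) differs from the Nash profile (Loc4, Uptown).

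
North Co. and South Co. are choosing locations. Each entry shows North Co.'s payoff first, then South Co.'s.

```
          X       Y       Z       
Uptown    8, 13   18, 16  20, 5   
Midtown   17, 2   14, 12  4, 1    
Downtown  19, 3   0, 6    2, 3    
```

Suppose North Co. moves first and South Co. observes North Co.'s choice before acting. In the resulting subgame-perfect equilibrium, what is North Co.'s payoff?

Backward induction with North Co. moving first.
- Uptown → South Co. plays Y (best of 13, 16, 5); North Co. gets 18.
- Midtown → South Co. plays Y (best of 2, 12, 1); North Co. gets 14.
- Downtown → South Co. plays Y (best of 3, 6, 3); North Co. gets 0.
Among 18, 14, 0, the best is 18 at Uptown. Subgame-perfect outcome: (Uptown, Y) with payoffs (18, 16).

18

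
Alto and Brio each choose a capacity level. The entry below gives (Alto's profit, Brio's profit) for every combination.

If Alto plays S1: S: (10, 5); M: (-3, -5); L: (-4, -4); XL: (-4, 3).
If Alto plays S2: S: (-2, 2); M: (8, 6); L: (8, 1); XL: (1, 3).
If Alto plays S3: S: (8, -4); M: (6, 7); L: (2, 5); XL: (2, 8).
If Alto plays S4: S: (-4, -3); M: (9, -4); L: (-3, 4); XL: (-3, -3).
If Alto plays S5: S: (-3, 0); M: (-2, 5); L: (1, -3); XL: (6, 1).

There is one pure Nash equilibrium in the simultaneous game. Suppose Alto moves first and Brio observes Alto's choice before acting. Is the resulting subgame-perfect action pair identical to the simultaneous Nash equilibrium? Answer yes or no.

Solve by backward induction (Alto leads).
- S1: Brio compares 5, -5, -4, 3 and picks S; Alto would get 10.
- S2: Brio compares 2, 6, 1, 3 and picks M; Alto would get 8.
- S3: Brio compares -4, 7, 5, 8 and picks XL; Alto would get 2.
- S4: Brio compares -3, -4, 4, -3 and picks L; Alto would get -3.
- S5: Brio compares 0, 5, -3, 1 and picks M; Alto would get -2.
Maximizing over 10, 8, 2, -3, -2, Alto chooses S1. Subgame-perfect outcome: (S1, S) with payoffs (10, 5).
Now find the simultaneous Nash equilibrium.
Alto's best replies: S→S1; M→S4; L→S2; XL→S5.
Brio's best replies: S1→S; S2→M; S3→XL; S4→L; S5→M.
The unique mutual best reply is (S1, S), giving (10, 5).
Sequential outcome (S1, S) coincides with the Nash profile (S1, S).

yes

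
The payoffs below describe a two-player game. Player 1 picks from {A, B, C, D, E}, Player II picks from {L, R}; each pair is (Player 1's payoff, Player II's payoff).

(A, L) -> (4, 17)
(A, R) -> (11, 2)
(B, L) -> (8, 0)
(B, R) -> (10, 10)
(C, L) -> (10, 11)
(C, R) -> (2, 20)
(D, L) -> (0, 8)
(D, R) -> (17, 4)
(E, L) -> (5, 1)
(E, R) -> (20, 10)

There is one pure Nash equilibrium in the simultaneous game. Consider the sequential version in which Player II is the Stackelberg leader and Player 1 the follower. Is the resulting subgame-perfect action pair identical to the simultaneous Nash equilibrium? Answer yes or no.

no

Solve by backward induction (Player II leads).
- L: Player 1 compares 4, 8, 10, 0, 5 and picks C; Player II would get 11.
- R: Player 1 compares 11, 10, 2, 17, 20 and picks E; Player II would get 10.
Among 11, 10, the best is 11 at L. Subgame-perfect outcome: (C, L) with payoffs (10, 11).
Under simultaneous play:
Player 1's best replies: L→C; R→E.
Player II's best replies: A→L; B→R; C→R; D→L; E→R.
The unique mutual best reply is (E, R), giving (20, 10).
Sequential outcome (C, L) differs from the Nash profile (E, R).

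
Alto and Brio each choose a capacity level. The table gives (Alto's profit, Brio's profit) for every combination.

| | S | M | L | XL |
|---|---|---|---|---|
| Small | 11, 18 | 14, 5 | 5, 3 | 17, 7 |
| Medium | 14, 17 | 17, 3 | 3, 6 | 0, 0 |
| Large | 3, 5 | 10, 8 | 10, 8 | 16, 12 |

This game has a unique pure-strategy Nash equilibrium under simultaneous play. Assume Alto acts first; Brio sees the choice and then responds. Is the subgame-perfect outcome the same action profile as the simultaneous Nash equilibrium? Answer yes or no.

no

Work backward from Brio's decision.
- Small: BR = S, leader payoff 11.
- Medium: BR = S, leader payoff 14.
- Large: BR = XL, leader payoff 16.
Alto's induced payoffs are 11, 14, 16, so Alto commits to Large. Subgame-perfect outcome: (Large, XL) with payoffs (16, 12).
Now find the simultaneous Nash equilibrium.
Alto's best replies: S→Medium; M→Medium; L→Large; XL→Small.
Brio's best replies: Small→S; Medium→S; Large→XL.
Only (Medium, S) has each player best-responding; Nash payoffs (14, 17).
Sequential outcome (Large, XL) differs from the Nash profile (Medium, S).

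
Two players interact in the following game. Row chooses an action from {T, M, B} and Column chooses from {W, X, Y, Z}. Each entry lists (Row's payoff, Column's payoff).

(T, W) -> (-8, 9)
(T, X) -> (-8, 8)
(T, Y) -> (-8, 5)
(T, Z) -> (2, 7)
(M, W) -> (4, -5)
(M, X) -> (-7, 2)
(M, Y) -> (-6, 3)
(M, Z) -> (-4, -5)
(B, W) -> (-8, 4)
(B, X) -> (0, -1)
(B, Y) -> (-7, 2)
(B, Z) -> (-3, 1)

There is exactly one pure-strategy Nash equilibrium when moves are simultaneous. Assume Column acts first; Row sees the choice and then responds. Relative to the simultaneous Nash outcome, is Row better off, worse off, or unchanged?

better off

Row best-responds to each possible Column move:
- W → Row plays M (best of -8, 4, -8); Column gets -5.
- X → Row plays B (best of -8, -7, 0); Column gets -1.
- Y → Row plays M (best of -8, -6, -7); Column gets 3.
- Z → Row plays T (best of 2, -4, -3); Column gets 7.
Maximizing over -5, -1, 3, 7, Column chooses Z. Subgame-perfect outcome: (T, Z) with payoffs (2, 7).
Now find the simultaneous Nash equilibrium.
Row's best replies: W→M; X→B; Y→M; Z→T.
Column's best replies: T→W; M→Y; B→W.
The unique mutual best reply is (M, Y), giving (-6, 3).
Row earns 2 sequentially versus -6 at the Nash outcome: better off.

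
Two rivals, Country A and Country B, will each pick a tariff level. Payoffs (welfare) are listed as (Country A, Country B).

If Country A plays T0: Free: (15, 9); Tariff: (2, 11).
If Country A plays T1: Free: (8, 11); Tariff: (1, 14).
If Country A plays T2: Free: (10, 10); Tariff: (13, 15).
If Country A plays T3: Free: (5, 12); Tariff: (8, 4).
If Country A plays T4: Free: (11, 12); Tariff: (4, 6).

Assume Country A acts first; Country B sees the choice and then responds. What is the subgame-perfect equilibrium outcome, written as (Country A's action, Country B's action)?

(T2, Tariff)

Country B best-responds to each possible Country A move:
- T0: Country B compares 9, 11 and picks Tariff; Country A would get 2.
- T1: Country B compares 11, 14 and picks Tariff; Country A would get 1.
- T2: Country B compares 10, 15 and picks Tariff; Country A would get 13.
- T3: Country B compares 12, 4 and picks Free; Country A would get 5.
- T4: Country B compares 12, 6 and picks Free; Country A would get 11.
Among 2, 1, 13, 5, 11, the best is 13 at T2. Subgame-perfect outcome: (T2, Tariff) with payoffs (13, 15).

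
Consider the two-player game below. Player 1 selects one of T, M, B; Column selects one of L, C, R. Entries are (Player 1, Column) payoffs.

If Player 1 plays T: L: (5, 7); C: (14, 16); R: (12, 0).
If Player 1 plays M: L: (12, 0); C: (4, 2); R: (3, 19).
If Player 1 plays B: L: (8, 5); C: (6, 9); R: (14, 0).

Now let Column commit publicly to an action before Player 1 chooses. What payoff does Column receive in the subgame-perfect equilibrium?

16

Work backward from Player 1's decision.
- L: BR = M, leader payoff 0.
- C: BR = T, leader payoff 16.
- R: BR = B, leader payoff 0.
Among 0, 16, 0, the best is 16 at C. Subgame-perfect outcome: (T, C) with payoffs (14, 16).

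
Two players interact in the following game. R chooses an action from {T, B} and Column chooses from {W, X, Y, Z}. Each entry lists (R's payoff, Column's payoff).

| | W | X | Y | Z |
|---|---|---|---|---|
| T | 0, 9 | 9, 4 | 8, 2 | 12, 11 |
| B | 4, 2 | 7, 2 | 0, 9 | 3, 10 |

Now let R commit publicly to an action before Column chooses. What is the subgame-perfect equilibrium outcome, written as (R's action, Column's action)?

(T, Z)

Work backward from Column's decision.
- T: Column compares 9, 4, 2, 11 and picks Z; R would get 12.
- B: Column compares 2, 2, 9, 10 and picks Z; R would get 3.
R's induced payoffs are 12, 3, so R commits to T. Subgame-perfect outcome: (T, Z) with payoffs (12, 11).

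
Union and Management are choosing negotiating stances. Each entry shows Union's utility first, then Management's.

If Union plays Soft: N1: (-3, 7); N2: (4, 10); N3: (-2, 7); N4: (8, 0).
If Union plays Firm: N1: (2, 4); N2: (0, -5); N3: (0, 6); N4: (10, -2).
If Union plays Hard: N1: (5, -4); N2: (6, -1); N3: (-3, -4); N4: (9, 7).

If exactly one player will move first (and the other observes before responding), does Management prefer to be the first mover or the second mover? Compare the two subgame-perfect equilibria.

If Union leads: Management's best replies are Soft→N2, Firm→N3, Hard→N4; Union's induced payoffs 4, 0, 9; outcome (Hard, N4), payoffs (9, 7).
If Management leads: Union's best replies are N1→Hard, N2→Hard, N3→Firm, N4→Firm; Management's induced payoffs -4, -1, 6, -2; outcome (Firm, N3), payoffs (0, 6).
Management gets 6 moving first and 7 moving second, so Management prefers to move second.

second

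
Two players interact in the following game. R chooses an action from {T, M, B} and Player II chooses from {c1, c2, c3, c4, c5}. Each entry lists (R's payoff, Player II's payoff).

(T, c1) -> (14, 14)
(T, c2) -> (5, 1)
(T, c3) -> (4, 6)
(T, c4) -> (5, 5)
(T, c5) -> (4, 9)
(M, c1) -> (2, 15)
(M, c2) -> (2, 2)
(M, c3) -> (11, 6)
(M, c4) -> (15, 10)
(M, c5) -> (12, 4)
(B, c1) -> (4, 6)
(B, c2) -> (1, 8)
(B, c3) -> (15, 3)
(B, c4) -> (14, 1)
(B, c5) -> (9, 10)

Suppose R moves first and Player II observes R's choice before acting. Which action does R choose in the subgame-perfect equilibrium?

T

Work backward from Player II's decision.
- T → Player II plays c1 (best of 14, 1, 6, 5, 9); R gets 14.
- M → Player II plays c1 (best of 15, 2, 6, 10, 4); R gets 2.
- B → Player II plays c5 (best of 6, 8, 3, 1, 10); R gets 9.
Maximizing over 14, 2, 9, R chooses T. Subgame-perfect outcome: (T, c1) with payoffs (14, 14).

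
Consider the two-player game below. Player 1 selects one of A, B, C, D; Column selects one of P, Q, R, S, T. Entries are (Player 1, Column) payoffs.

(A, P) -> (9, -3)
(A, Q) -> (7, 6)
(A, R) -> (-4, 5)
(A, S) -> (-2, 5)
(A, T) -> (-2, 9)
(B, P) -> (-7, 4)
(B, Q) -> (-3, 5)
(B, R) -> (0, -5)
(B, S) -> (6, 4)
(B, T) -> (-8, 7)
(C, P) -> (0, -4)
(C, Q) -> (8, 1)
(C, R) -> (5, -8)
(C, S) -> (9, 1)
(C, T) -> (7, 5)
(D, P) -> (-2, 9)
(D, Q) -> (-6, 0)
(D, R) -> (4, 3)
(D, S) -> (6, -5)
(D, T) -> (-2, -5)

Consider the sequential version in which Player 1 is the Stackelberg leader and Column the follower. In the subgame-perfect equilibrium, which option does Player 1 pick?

C

Solve by backward induction (Player 1 leads).
- A: Column compares -3, 6, 5, 5, 9 and picks T; Player 1 would get -2.
- B: Column compares 4, 5, -5, 4, 7 and picks T; Player 1 would get -8.
- C: Column compares -4, 1, -8, 1, 5 and picks T; Player 1 would get 7.
- D: Column compares 9, 0, 3, -5, -5 and picks P; Player 1 would get -2.
Player 1's induced payoffs are -2, -8, 7, -2, so Player 1 commits to C. Subgame-perfect outcome: (C, T) with payoffs (7, 5).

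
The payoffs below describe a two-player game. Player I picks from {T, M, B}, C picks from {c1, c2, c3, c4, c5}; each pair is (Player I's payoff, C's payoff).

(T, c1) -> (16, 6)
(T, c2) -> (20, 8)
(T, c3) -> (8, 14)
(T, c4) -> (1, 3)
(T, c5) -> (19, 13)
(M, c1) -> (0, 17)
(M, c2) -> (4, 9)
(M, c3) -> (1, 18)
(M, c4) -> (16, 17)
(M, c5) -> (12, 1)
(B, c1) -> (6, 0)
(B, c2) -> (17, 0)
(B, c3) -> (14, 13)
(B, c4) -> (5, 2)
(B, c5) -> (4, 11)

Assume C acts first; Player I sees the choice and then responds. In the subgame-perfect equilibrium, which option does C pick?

c4

Solve by backward induction (C leads).
- c1: Player I compares 16, 0, 6 and picks T; C would get 6.
- c2: Player I compares 20, 4, 17 and picks T; C would get 8.
- c3: Player I compares 8, 1, 14 and picks B; C would get 13.
- c4: Player I compares 1, 16, 5 and picks M; C would get 17.
- c5: Player I compares 19, 12, 4 and picks T; C would get 13.
C's induced payoffs are 6, 8, 13, 17, 13, so C commits to c4. Subgame-perfect outcome: (M, c4) with payoffs (16, 17).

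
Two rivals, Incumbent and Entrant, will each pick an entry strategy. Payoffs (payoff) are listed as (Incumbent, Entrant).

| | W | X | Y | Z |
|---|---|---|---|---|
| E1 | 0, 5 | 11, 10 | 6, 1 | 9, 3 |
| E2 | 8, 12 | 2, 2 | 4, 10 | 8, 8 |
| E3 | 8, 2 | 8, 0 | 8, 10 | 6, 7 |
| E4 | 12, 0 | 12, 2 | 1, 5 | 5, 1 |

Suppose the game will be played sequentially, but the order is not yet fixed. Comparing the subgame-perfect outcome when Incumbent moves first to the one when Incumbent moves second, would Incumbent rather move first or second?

first

If Incumbent leads: Entrant's best replies are E1→X, E2→W, E3→Y, E4→Y; Incumbent's induced payoffs 11, 8, 8, 1; outcome (E1, X), payoffs (11, 10).
If Entrant leads: Incumbent's best replies are W→E4, X→E4, Y→E3, Z→E1; Entrant's induced payoffs 0, 2, 10, 3; outcome (E3, Y), payoffs (8, 10).
Incumbent gets 11 moving first and 8 moving second, so Incumbent prefers to move first.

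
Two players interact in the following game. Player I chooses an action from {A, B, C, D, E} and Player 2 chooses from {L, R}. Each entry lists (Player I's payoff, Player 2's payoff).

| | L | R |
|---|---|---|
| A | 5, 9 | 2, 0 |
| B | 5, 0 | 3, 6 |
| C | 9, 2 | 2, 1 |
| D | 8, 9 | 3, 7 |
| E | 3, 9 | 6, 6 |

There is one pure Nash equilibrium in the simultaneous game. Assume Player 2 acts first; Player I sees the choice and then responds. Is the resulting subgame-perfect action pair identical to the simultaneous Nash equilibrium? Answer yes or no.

no

Backward induction with Player 2 moving first.
- L → Player I plays C (best of 5, 5, 9, 8, 3); Player 2 gets 2.
- R → Player I plays E (best of 2, 3, 2, 3, 6); Player 2 gets 6.
Player 2's induced payoffs are 2, 6, so Player 2 commits to R. Subgame-perfect outcome: (E, R) with payoffs (6, 6).
Under simultaneous play:
Player I's best replies: L→C; R→E.
Player 2's best replies: A→L; B→R; C→L; D→L; E→L.
The unique mutual best reply is (C, L), giving (9, 2).
Sequential outcome (E, R) differs from the Nash profile (C, L).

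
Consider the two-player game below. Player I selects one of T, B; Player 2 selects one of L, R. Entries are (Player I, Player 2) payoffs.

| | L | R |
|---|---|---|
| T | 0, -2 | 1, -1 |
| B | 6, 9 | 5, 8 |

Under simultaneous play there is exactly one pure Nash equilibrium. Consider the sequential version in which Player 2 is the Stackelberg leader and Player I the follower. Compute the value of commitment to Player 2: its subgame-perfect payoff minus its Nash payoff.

0

Solve by backward induction (Player 2 leads).
- L → Player I plays B (best of 0, 6); Player 2 gets 9.
- R → Player I plays B (best of 1, 5); Player 2 gets 8.
Maximizing over 9, 8, Player 2 chooses L. Subgame-perfect outcome: (B, L) with payoffs (6, 9).
For the simultaneous game, intersect best replies.
Player I's best replies: L→B; R→B.
Player 2's best replies: T→R; B→L.
The unique mutual best reply is (B, L), giving (6, 9).
Player 2's commitment gain: 9 − 9 = 0.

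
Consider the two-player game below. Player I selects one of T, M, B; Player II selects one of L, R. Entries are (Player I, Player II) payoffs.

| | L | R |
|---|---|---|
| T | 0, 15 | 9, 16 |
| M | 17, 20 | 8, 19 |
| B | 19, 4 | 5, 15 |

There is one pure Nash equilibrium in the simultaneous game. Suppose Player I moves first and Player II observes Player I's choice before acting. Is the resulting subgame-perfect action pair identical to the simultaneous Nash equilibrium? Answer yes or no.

Solve by backward induction (Player I leads).
- T: BR = R, leader payoff 9.
- M: BR = L, leader payoff 17.
- B: BR = R, leader payoff 5.
Among 9, 17, 5, the best is 17 at M. Subgame-perfect outcome: (M, L) with payoffs (17, 20).
Now find the simultaneous Nash equilibrium.
Player I's best replies: L→B; R→T.
Player II's best replies: T→R; M→L; B→R.
The unique mutual best reply is (T, R), giving (9, 16).
Sequential outcome (M, L) differs from the Nash profile (T, R).

no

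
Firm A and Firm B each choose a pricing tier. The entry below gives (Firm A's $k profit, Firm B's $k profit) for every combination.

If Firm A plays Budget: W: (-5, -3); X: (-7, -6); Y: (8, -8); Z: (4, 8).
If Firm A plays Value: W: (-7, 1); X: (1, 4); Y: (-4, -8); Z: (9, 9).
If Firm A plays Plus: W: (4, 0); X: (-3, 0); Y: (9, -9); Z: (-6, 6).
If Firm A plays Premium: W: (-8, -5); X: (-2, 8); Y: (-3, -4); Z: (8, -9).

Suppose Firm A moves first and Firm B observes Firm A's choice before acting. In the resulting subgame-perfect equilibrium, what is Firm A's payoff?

9

Solve by backward induction (Firm A leads).
- Budget: Firm B compares -3, -6, -8, 8 and picks Z; Firm A would get 4.
- Value: Firm B compares 1, 4, -8, 9 and picks Z; Firm A would get 9.
- Plus: Firm B compares 0, 0, -9, 6 and picks Z; Firm A would get -6.
- Premium: Firm B compares -5, 8, -4, -9 and picks X; Firm A would get -2.
Among 4, 9, -6, -2, the best is 9 at Value. Subgame-perfect outcome: (Value, Z) with payoffs (9, 9).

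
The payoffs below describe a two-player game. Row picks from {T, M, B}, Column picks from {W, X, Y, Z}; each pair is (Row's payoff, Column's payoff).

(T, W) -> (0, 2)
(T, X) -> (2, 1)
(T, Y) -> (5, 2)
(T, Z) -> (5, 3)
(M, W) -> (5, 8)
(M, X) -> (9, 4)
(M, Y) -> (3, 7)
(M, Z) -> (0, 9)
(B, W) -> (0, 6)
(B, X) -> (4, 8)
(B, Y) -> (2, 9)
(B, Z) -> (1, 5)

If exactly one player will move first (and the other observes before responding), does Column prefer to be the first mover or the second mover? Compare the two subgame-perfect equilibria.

If Row leads: Column's best replies are T→Z, M→Z, B→Y; Row's induced payoffs 5, 0, 2; outcome (T, Z), payoffs (5, 3).
If Column leads: Row's best replies are W→M, X→M, Y→T, Z→T; Column's induced payoffs 8, 4, 2, 3; outcome (M, W), payoffs (5, 8).
Column gets 8 moving first and 3 moving second, so Column prefers to move first.

first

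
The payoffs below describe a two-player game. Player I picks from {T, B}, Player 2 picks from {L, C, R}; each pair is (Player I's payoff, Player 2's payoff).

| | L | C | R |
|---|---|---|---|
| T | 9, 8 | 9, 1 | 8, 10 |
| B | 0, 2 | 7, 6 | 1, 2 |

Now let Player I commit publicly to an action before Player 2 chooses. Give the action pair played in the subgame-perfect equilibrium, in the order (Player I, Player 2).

(T, R)

Player 2 best-responds to each possible Player I move:
- T: BR = R, leader payoff 8.
- B: BR = C, leader payoff 7.
Among 8, 7, the best is 8 at T. Subgame-perfect outcome: (T, R) with payoffs (8, 10).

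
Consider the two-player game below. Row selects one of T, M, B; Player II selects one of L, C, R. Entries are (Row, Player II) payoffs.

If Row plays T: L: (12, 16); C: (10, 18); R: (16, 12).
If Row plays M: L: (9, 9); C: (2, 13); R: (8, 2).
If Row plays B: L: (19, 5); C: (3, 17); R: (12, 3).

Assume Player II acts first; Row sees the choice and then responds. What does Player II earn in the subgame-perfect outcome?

18

Row best-responds to each possible Player II move:
- L: BR = B, leader payoff 5.
- C: BR = T, leader payoff 18.
- R: BR = T, leader payoff 12.
Maximizing over 5, 18, 12, Player II chooses C. Subgame-perfect outcome: (T, C) with payoffs (10, 18).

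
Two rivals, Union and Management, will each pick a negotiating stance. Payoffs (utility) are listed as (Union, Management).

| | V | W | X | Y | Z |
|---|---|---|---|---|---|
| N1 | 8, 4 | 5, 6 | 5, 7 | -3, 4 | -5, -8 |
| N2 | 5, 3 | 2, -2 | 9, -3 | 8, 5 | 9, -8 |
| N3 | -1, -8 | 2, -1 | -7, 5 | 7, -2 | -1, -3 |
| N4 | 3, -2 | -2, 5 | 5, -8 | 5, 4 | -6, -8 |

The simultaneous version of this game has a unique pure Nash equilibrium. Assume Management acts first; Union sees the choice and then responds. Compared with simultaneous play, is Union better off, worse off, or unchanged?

Solve by backward induction (Management leads).
- V: BR = N1, leader payoff 4.
- W: BR = N1, leader payoff 6.
- X: BR = N2, leader payoff -3.
- Y: BR = N2, leader payoff 5.
- Z: BR = N2, leader payoff -8.
Management's induced payoffs are 4, 6, -3, 5, -8, so Management commits to W. Subgame-perfect outcome: (N1, W) with payoffs (5, 6).
Under simultaneous play:
Union's best replies: V→N1; W→N1; X→N2; Y→N2; Z→N2.
Management's best replies: N1→X; N2→Y; N3→X; N4→W.
The unique mutual best reply is (N2, Y), giving (8, 5).
Union earns 5 sequentially versus 8 at the Nash outcome: worse off.

worse off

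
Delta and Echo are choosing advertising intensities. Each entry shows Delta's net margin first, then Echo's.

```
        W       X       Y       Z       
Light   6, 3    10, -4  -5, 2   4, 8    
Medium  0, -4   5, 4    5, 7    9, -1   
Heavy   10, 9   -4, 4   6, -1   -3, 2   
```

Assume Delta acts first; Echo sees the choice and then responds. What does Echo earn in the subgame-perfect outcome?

9

Echo best-responds to each possible Delta move:
- Light → Echo plays Z (best of 3, -4, 2, 8); Delta gets 4.
- Medium → Echo plays Y (best of -4, 4, 7, -1); Delta gets 5.
- Heavy → Echo plays W (best of 9, 4, -1, 2); Delta gets 10.
Among 4, 5, 10, the best is 10 at Heavy. Subgame-perfect outcome: (Heavy, W) with payoffs (10, 9).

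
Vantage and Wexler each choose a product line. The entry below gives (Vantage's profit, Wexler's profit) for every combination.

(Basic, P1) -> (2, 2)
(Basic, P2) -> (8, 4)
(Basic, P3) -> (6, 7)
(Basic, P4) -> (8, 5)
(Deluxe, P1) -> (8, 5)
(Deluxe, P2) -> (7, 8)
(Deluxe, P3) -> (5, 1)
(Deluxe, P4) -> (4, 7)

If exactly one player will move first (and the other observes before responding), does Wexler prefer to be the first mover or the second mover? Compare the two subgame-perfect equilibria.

If Vantage leads: Wexler's best replies are Basic→P3, Deluxe→P2; Vantage's induced payoffs 6, 7; outcome (Deluxe, P2), payoffs (7, 8).
If Wexler leads: Vantage's best replies are P1→Deluxe, P2→Basic, P3→Basic, P4→Basic; Wexler's induced payoffs 5, 4, 7, 5; outcome (Basic, P3), payoffs (6, 7).
Wexler gets 7 moving first and 8 moving second, so Wexler prefers to move second.

second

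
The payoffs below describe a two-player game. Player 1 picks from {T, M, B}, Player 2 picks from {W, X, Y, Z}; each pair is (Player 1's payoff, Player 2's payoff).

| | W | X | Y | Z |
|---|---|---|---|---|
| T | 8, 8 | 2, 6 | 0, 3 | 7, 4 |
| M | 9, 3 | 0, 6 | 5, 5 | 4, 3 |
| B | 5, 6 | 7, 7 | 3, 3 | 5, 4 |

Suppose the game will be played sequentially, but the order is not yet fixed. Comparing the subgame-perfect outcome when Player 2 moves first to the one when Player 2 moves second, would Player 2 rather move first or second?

second

If Player 1 leads: Player 2's best replies are T→W, M→X, B→X; Player 1's induced payoffs 8, 0, 7; outcome (T, W), payoffs (8, 8).
If Player 2 leads: Player 1's best replies are W→M, X→B, Y→M, Z→T; Player 2's induced payoffs 3, 7, 5, 4; outcome (B, X), payoffs (7, 7).
Player 2 gets 7 moving first and 8 moving second, so Player 2 prefers to move second.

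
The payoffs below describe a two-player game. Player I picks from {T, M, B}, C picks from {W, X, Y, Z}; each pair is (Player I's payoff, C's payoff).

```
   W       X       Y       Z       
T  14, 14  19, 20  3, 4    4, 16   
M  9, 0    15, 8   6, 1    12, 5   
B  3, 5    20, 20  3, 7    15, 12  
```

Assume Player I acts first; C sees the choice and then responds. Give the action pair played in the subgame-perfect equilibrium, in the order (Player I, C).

(B, X)

Work backward from C's decision.
- T: C compares 14, 20, 4, 16 and picks X; Player I would get 19.
- M: C compares 0, 8, 1, 5 and picks X; Player I would get 15.
- B: C compares 5, 20, 7, 12 and picks X; Player I would get 20.
Player I's induced payoffs are 19, 15, 20, so Player I commits to B. Subgame-perfect outcome: (B, X) with payoffs (20, 20).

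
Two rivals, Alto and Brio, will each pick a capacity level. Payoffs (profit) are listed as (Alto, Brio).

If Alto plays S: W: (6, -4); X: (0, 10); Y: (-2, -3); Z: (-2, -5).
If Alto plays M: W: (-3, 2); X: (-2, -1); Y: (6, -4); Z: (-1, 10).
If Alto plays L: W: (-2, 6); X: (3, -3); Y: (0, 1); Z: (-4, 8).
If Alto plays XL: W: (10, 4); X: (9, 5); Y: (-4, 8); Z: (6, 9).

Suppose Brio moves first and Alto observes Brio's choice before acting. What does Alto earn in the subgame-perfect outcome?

Work backward from Alto's decision.
- W → Alto plays XL (best of 6, -3, -2, 10); Brio gets 4.
- X → Alto plays XL (best of 0, -2, 3, 9); Brio gets 5.
- Y → Alto plays M (best of -2, 6, 0, -4); Brio gets -4.
- Z → Alto plays XL (best of -2, -1, -4, 6); Brio gets 9.
Brio's induced payoffs are 4, 5, -4, 9, so Brio commits to Z. Subgame-perfect outcome: (XL, Z) with payoffs (6, 9).

6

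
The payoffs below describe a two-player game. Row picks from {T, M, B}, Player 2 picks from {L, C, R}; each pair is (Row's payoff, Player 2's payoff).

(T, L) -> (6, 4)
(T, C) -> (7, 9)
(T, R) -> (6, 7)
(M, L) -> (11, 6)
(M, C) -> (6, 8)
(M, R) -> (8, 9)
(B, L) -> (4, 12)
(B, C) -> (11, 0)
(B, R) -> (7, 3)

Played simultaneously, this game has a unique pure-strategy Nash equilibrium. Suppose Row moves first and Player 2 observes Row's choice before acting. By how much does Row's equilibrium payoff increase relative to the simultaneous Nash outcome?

Backward induction with Row moving first.
- T → Player 2 plays C (best of 4, 9, 7); Row gets 7.
- M → Player 2 plays R (best of 6, 8, 9); Row gets 8.
- B → Player 2 plays L (best of 12, 0, 3); Row gets 4.
Maximizing over 7, 8, 4, Row chooses M. Subgame-perfect outcome: (M, R) with payoffs (8, 9).
Now find the simultaneous Nash equilibrium.
Row's best replies: L→M; C→B; R→M.
Player 2's best replies: T→C; M→R; B→L.
Only (M, R) has each player best-responding; Nash payoffs (8, 9).
Row's commitment gain: 8 − 8 = 0.

0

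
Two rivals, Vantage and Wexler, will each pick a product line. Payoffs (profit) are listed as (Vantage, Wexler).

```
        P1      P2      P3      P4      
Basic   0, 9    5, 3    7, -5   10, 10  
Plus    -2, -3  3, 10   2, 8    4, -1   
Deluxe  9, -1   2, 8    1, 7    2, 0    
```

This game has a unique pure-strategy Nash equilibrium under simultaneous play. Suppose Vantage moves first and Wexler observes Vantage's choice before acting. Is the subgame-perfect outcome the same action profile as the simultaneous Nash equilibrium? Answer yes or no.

Backward induction with Vantage moving first.
- Basic: BR = P4, leader payoff 10.
- Plus: BR = P2, leader payoff 3.
- Deluxe: BR = P2, leader payoff 2.
Vantage's induced payoffs are 10, 3, 2, so Vantage commits to Basic. Subgame-perfect outcome: (Basic, P4) with payoffs (10, 10).
Under simultaneous play:
Vantage's best replies: P1→Deluxe; P2→Basic; P3→Basic; P4→Basic.
Wexler's best replies: Basic→P4; Plus→P2; Deluxe→P2.
Only (Basic, P4) has each player best-responding; Nash payoffs (10, 10).
Sequential outcome (Basic, P4) coincides with the Nash profile (Basic, P4).

yes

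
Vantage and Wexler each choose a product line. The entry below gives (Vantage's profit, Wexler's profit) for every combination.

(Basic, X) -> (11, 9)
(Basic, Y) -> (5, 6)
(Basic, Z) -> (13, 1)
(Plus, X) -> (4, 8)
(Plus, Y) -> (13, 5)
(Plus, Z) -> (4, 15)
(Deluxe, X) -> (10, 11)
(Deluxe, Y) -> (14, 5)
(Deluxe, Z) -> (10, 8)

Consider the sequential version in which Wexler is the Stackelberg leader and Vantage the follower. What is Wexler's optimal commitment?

Work backward from Vantage's decision.
- X → Vantage plays Basic (best of 11, 4, 10); Wexler gets 9.
- Y → Vantage plays Deluxe (best of 5, 13, 14); Wexler gets 5.
- Z → Vantage plays Basic (best of 13, 4, 10); Wexler gets 1.
Maximizing over 9, 5, 1, Wexler chooses X. Subgame-perfect outcome: (Basic, X) with payoffs (11, 9).

X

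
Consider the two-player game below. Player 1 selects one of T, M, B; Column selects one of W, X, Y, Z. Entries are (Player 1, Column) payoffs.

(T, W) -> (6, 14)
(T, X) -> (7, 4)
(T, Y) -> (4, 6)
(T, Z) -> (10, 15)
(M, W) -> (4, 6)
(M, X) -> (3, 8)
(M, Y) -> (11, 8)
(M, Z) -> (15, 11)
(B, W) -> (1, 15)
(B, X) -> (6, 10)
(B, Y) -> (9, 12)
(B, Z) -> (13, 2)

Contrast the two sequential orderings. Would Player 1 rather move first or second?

If Player 1 leads: Column's best replies are T→Z, M→Z, B→W; Player 1's induced payoffs 10, 15, 1; outcome (M, Z), payoffs (15, 11).
If Column leads: Player 1's best replies are W→T, X→T, Y→M, Z→M; Column's induced payoffs 14, 4, 8, 11; outcome (T, W), payoffs (6, 14).
Player 1 gets 15 moving first and 6 moving second, so Player 1 prefers to move first.

first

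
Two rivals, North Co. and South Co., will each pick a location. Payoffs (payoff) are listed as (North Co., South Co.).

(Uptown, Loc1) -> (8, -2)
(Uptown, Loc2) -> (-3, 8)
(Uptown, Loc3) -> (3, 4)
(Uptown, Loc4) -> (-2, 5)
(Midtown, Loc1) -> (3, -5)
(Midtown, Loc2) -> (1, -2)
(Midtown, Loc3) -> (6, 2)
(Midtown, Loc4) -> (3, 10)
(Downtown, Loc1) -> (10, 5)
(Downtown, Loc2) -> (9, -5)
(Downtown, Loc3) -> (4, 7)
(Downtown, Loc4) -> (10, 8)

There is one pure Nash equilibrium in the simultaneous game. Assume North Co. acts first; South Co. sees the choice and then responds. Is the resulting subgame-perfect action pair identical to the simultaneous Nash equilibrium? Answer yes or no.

Work backward from South Co.'s decision.
- Uptown: South Co. compares -2, 8, 4, 5 and picks Loc2; North Co. would get -3.
- Midtown: South Co. compares -5, -2, 2, 10 and picks Loc4; North Co. would get 3.
- Downtown: South Co. compares 5, -5, 7, 8 and picks Loc4; North Co. would get 10.
Maximizing over -3, 3, 10, North Co. chooses Downtown. Subgame-perfect outcome: (Downtown, Loc4) with payoffs (10, 8).
For the simultaneous game, intersect best replies.
North Co.'s best replies: Loc1→Downtown; Loc2→Downtown; Loc3→Midtown; Loc4→Downtown.
South Co.'s best replies: Uptown→Loc2; Midtown→Loc4; Downtown→Loc4.
The unique mutual best reply is (Downtown, Loc4), giving (10, 8).
Sequential outcome (Downtown, Loc4) coincides with the Nash profile (Downtown, Loc4).

yes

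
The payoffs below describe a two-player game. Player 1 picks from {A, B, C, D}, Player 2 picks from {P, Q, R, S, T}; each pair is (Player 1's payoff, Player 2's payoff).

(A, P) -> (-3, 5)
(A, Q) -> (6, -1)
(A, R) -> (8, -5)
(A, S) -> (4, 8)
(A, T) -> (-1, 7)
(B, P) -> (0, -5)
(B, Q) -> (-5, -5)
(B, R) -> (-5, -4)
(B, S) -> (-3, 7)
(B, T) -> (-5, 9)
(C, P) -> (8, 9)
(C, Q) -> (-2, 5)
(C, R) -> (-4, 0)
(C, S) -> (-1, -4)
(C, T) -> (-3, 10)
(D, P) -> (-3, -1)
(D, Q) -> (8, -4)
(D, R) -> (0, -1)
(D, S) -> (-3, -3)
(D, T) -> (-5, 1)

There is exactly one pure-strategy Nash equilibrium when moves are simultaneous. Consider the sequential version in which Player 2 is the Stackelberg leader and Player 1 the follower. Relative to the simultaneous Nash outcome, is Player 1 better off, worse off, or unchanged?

better off

Solve by backward induction (Player 2 leads).
- P: Player 1 compares -3, 0, 8, -3 and picks C; Player 2 would get 9.
- Q: Player 1 compares 6, -5, -2, 8 and picks D; Player 2 would get -4.
- R: Player 1 compares 8, -5, -4, 0 and picks A; Player 2 would get -5.
- S: Player 1 compares 4, -3, -1, -3 and picks A; Player 2 would get 8.
- T: Player 1 compares -1, -5, -3, -5 and picks A; Player 2 would get 7.
Among 9, -4, -5, 8, 7, the best is 9 at P. Subgame-perfect outcome: (C, P) with payoffs (8, 9).
For the simultaneous game, intersect best replies.
Player 1's best replies: P→C; Q→D; R→A; S→A; T→A.
Player 2's best replies: A→S; B→T; C→T; D→T.
Only (A, S) has each player best-responding; Nash payoffs (4, 8).
Player 1 earns 8 sequentially versus 4 at the Nash outcome: better off.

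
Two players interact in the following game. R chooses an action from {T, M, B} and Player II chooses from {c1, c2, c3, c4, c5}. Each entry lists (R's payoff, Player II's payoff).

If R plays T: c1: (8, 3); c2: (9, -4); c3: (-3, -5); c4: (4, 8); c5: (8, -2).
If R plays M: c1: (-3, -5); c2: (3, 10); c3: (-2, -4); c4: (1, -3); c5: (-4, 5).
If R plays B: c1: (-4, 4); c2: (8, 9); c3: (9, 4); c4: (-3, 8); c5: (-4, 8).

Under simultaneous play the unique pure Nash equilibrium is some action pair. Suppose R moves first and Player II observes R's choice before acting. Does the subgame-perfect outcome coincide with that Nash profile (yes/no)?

Player II best-responds to each possible R move:
- T → Player II plays c4 (best of 3, -4, -5, 8, -2); R gets 4.
- M → Player II plays c2 (best of -5, 10, -4, -3, 5); R gets 3.
- B → Player II plays c2 (best of 4, 9, 4, 8, 8); R gets 8.
R's induced payoffs are 4, 3, 8, so R commits to B. Subgame-perfect outcome: (B, c2) with payoffs (8, 9).
Now find the simultaneous Nash equilibrium.
R's best replies: c1→T; c2→T; c3→B; c4→T; c5→T.
Player II's best replies: T→c4; M→c2; B→c2.
Only (T, c4) has each player best-responding; Nash payoffs (4, 8).
Sequential outcome (B, c2) differs from the Nash profile (T, c4).

no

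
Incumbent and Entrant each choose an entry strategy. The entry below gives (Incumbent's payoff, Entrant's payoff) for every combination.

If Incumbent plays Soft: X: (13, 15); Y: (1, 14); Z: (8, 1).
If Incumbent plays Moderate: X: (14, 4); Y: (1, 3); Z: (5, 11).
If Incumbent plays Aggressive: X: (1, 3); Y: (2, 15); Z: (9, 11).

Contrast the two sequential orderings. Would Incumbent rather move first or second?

first

If Incumbent leads: Entrant's best replies are Soft→X, Moderate→Z, Aggressive→Y; Incumbent's induced payoffs 13, 5, 2; outcome (Soft, X), payoffs (13, 15).
If Entrant leads: Incumbent's best replies are X→Moderate, Y→Aggressive, Z→Aggressive; Entrant's induced payoffs 4, 15, 11; outcome (Aggressive, Y), payoffs (2, 15).
Incumbent gets 13 moving first and 2 moving second, so Incumbent prefers to move first.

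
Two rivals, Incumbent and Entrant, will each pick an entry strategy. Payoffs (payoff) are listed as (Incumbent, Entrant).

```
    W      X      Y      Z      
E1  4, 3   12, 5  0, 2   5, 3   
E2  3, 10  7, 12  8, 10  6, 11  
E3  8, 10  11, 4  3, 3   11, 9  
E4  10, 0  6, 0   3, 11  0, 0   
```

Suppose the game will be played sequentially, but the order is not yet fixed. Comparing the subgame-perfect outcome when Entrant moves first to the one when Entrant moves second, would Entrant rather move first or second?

If Incumbent leads: Entrant's best replies are E1→X, E2→X, E3→W, E4→Y; Incumbent's induced payoffs 12, 7, 8, 3; outcome (E1, X), payoffs (12, 5).
If Entrant leads: Incumbent's best replies are W→E4, X→E1, Y→E2, Z→E3; Entrant's induced payoffs 0, 5, 10, 9; outcome (E2, Y), payoffs (8, 10).
Entrant gets 10 moving first and 5 moving second, so Entrant prefers to move first.

first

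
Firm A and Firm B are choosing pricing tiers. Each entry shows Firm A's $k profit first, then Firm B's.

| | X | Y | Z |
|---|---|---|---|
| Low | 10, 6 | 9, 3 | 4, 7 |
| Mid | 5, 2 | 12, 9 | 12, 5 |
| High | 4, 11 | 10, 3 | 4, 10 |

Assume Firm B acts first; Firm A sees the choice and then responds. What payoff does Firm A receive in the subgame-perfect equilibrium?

12

Firm A best-responds to each possible Firm B move:
- X → Firm A plays Low (best of 10, 5, 4); Firm B gets 6.
- Y → Firm A plays Mid (best of 9, 12, 10); Firm B gets 9.
- Z → Firm A plays Mid (best of 4, 12, 4); Firm B gets 5.
Maximizing over 6, 9, 5, Firm B chooses Y. Subgame-perfect outcome: (Mid, Y) with payoffs (12, 9).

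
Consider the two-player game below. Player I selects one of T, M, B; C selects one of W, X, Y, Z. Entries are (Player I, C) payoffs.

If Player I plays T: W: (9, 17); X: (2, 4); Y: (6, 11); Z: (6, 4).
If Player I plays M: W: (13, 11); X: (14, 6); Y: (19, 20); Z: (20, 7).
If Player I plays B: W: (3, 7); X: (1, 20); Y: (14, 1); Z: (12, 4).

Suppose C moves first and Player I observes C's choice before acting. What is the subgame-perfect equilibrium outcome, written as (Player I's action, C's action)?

Backward induction with C moving first.
- W: Player I compares 9, 13, 3 and picks M; C would get 11.
- X: Player I compares 2, 14, 1 and picks M; C would get 6.
- Y: Player I compares 6, 19, 14 and picks M; C would get 20.
- Z: Player I compares 6, 20, 12 and picks M; C would get 7.
Maximizing over 11, 6, 20, 7, C chooses Y. Subgame-perfect outcome: (M, Y) with payoffs (19, 20).

(M, Y)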